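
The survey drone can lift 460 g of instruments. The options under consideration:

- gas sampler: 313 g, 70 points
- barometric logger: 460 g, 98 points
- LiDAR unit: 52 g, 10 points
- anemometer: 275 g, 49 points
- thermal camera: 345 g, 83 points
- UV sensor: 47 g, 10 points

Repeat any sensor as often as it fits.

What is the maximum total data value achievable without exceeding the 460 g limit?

103

2×LiDAR unit + thermal camera uses 449 of the 460 g and totals 103.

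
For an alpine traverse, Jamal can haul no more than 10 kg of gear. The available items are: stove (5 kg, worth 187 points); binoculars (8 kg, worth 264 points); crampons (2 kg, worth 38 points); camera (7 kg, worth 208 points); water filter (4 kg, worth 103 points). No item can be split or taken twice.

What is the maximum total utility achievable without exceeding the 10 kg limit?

302

By utility per kg: stove 37.40, binoculars 33.00, camera 29.71, water filter 25.75 lead.
Filling by ratio: stove + water filter for 290, with 1 kg left unused.
Replace stove and water filter with binoculars + crampons: the trade gains 12 net, giving 302 at 10 kg.
Every other selection either busts 10 kg or fails to beat 302.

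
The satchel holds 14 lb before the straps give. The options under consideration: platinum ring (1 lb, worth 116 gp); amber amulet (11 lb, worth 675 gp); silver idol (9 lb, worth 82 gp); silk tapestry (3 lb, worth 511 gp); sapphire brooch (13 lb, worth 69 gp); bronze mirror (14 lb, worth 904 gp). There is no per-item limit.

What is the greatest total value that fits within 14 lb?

2276

Ranking by ratio (value/lb): silk tapestry 170.33, platinum ring 116.00, bronze mirror 64.57, amber amulet 61.36.
2×platinum ring + 4×silk tapestry uses 14 of the 14 lb and totals 2276.
Every other selection either busts 14 lb or fails to beat 2276.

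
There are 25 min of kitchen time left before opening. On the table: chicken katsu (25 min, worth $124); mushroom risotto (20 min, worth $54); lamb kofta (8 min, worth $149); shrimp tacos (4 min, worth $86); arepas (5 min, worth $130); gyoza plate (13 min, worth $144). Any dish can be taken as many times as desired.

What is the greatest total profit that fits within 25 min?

650

Ranking by ratio (profit/min): arepas 26.00, shrimp tacos 21.50, lamb kofta 18.62, gyoza plate 11.08.
5×arepas uses 25 of the 25 min and totals 650.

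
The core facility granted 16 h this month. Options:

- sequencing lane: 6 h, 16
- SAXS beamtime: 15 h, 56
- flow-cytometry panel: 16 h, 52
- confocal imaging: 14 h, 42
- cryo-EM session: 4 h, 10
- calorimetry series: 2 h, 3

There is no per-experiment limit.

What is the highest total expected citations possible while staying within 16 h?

56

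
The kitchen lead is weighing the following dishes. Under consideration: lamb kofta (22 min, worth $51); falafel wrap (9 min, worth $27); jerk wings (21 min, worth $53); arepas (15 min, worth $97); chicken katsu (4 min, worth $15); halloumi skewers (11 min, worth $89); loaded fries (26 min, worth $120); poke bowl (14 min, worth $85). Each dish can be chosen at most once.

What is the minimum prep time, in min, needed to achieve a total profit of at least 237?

Look for the lowest-prep combination reaching 237.
Taking arepas + halloumi skewers + poke bowl gives 271 (≥ 237) for 40 min.
Below 40 min the best achievable stays under 237.

40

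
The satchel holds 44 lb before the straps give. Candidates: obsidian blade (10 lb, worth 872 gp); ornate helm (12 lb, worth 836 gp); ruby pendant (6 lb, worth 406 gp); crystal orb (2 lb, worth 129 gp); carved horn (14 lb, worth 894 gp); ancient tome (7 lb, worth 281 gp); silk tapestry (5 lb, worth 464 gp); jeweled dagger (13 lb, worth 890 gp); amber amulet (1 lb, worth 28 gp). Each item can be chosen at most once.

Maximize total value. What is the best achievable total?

3249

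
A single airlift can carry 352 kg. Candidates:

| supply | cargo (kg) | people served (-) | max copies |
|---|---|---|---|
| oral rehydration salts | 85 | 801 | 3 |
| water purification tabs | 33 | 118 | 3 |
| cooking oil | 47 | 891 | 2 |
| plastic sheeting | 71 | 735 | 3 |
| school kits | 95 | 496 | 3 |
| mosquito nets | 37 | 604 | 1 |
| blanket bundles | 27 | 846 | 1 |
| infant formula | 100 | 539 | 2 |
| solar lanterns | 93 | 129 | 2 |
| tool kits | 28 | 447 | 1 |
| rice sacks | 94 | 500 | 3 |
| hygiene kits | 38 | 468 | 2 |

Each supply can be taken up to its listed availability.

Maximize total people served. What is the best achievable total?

Taking the top-ratio supplies first gives 2×cooking oil + plastic sheeting + mosquito nets + blanket bundles + tool kits + 2×hygiene kits for 5350 (333 kg).
Dropping plastic sheeting frees 71 kg; slotting in oral rehydration salts (85 kg) lifts the total to 5416 at 347 kg.

5416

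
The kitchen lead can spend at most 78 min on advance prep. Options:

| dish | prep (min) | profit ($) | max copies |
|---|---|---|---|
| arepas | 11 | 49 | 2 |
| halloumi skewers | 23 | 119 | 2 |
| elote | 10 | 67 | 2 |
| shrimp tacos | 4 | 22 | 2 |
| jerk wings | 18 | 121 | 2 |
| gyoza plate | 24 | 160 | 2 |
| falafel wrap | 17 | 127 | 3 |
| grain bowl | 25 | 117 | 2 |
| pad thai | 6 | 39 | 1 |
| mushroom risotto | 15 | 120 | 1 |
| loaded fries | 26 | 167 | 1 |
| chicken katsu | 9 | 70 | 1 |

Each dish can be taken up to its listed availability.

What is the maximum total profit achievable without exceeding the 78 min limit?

578

Taking the top-ratio dishes first gives 3×falafel wrap + mushroom risotto + chicken katsu for 571 (75 min).
The 17 min tied up in falafel wrap is better spent on 2×elote — total rises to 578 (78 min).
Every other selection either busts 78 min or exceeds an availability limit or fails to beat 578.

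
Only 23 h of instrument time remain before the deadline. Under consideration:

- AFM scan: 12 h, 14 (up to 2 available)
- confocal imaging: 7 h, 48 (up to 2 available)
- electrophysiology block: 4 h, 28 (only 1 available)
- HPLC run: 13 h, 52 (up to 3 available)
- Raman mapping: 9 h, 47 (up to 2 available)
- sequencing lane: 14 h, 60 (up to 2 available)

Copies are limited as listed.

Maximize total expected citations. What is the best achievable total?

A density-first pass picks 2×confocal imaging + electrophysiology block — 124 at 18 h.
Dropping electrophysiology block frees 4 h; slotting in Raman mapping (9 h) lifts the total to 143 at 23 h.
No other feasible combination exceeds 143.

143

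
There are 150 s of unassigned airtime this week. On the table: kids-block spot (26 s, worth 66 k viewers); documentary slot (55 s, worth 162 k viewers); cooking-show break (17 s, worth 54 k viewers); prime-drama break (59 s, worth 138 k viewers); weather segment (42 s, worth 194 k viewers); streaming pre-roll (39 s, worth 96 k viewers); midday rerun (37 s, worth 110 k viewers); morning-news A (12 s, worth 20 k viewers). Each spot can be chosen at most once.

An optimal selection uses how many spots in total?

Optimal total is 486.
documentary slot + weather segment + midday rerun + morning-news A hits 486 at 146 s.
Every optimal selection uses 4 spots.

4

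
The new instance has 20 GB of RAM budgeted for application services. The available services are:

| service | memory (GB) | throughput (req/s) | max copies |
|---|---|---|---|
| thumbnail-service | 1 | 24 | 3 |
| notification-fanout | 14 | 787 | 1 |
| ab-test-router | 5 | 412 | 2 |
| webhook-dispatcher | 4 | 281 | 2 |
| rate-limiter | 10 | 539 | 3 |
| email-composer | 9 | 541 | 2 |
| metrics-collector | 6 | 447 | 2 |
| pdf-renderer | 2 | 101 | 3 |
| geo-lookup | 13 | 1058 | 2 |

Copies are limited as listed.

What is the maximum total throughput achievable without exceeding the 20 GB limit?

Taking the top-ratio services first gives 2×ab-test-router + webhook-dispatcher + metrics-collector for 1552 (20 GB).
A better packing is ab-test-router + pdf-renderer + geo-lookup: 20 GB, total 1571.
No other feasible combination exceeds 1571.

1571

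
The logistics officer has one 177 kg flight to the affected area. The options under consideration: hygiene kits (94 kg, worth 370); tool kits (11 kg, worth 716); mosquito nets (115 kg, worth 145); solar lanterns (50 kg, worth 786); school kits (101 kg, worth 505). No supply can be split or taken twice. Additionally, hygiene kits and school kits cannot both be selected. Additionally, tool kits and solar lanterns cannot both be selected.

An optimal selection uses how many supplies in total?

Optimal total is 1291.
solar lanterns + school kits hits 1291 at 151 kg.
All optima have 2 supplies.

2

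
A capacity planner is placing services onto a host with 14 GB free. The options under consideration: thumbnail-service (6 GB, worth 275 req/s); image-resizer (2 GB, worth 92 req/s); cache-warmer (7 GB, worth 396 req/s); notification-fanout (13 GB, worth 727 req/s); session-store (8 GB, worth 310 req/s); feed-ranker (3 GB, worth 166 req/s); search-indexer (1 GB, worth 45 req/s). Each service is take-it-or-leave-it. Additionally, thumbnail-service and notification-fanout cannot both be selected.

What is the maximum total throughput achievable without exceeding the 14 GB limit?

Ranking by ratio (throughput/GB): cache-warmer 56.57, notification-fanout 55.92, feed-ranker 55.33.
A density-first pass picks image-resizer + cache-warmer + feed-ranker + search-indexer — 699 at 13 GB.
The 12 GB tied up in image-resizer and cache-warmer and feed-ranker is better spent on notification-fanout — total rises to 772 (14 GB).
No other feasible combination exceeds 772.

772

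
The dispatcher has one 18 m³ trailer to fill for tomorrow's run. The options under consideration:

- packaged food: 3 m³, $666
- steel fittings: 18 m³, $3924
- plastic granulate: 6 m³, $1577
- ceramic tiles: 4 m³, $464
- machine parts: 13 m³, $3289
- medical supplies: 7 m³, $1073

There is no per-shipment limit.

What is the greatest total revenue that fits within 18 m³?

4731

The ratio ordering already packs tightly: 3×plastic granulate, 18 m³, 4731.
Nothing else within 18 m³ beats 4731.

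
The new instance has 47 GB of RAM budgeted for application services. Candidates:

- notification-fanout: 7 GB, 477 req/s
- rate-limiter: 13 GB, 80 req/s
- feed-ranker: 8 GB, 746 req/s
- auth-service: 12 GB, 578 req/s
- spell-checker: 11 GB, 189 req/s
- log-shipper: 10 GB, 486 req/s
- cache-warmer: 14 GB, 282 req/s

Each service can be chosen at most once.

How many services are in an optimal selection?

Best achievable throughput is 2287.
One optimal bundle: notification-fanout + feed-ranker + auth-service + log-shipper (37 GB).
All optima have 4 services.

4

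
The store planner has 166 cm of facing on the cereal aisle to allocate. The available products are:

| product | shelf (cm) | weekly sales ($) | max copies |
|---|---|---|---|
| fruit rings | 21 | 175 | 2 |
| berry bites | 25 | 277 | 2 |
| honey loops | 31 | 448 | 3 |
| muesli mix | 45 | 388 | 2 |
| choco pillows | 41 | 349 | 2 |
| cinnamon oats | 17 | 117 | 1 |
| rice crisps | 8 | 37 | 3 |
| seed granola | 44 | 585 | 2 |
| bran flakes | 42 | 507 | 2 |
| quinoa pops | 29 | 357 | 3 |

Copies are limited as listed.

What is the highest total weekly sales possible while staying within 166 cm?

Best packing: 3×honey loops + seed granola + quinoa pops — 166 cm, 2286 total.
That's the maximum — no swap from here does better than 2286.

2286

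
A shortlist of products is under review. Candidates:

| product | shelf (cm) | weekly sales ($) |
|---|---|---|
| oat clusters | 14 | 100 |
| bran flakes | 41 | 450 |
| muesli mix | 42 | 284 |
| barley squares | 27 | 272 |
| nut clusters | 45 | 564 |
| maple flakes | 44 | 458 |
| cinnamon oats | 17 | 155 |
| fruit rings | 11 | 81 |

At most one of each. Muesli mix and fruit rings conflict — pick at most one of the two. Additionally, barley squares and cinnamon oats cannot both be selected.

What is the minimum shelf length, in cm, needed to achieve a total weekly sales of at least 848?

83

Need the lightest bundle worth ≥ 848.
Taking barley squares + nut clusters + fruit rings gives 917 (≥ 848) for 83 cm.
No combination under 83 cm hits 848.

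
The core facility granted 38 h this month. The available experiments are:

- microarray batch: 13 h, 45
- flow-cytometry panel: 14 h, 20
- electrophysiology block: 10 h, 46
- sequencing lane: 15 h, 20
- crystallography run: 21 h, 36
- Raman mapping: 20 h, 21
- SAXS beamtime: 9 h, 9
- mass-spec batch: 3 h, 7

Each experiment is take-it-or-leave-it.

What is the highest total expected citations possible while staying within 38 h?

Filling by ratio: microarray batch + electrophysiology block + SAXS beamtime + mass-spec batch for 107, with 3 h left unused.
The 12 h tied up in SAXS beamtime and mass-spec batch is better spent on flow-cytometry panel — total rises to 111 (37 h).
Microarray batch + electrophysiology block + sequencing lane matches that 111 at 38 h; no feasible combination exceeds it.

111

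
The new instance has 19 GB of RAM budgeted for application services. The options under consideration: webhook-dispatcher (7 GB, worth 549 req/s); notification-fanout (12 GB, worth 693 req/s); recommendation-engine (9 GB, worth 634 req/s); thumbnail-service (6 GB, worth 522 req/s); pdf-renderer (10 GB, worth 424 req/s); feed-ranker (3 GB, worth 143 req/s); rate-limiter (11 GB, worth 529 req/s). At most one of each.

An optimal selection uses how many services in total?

The maximum throughput within 19 GB is 1326.
webhook-dispatcher + recommendation-engine + feed-ranker hits 1326 at 19 GB.
Every optimal selection uses 3 services.

3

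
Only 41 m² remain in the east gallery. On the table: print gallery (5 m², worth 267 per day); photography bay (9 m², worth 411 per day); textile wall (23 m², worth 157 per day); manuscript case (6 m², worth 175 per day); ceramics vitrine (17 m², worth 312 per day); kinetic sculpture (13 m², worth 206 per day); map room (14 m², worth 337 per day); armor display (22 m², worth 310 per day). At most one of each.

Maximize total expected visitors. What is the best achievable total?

1221

Taking the top-ratio exhibits first gives print gallery + photography bay + manuscript case + map room for 1190 (34 m²).
Replace manuscript case with kinetic sculpture: the trade gains 31 net, giving 1221 at 41 m².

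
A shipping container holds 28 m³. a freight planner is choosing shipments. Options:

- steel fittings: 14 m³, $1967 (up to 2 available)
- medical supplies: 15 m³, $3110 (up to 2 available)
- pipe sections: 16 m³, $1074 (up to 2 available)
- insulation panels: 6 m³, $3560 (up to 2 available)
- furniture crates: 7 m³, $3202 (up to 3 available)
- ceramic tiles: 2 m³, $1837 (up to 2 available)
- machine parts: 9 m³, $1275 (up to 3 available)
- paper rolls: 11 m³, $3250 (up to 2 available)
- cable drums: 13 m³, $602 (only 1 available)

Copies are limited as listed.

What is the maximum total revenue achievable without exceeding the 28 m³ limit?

Density check — ceramic tiles 918.50, insulation panels 593.33, furniture crates 457.43 are the best per m³.
Filling by ratio: 2×insulation panels + furniture crates + 2×ceramic tiles for 13996, with 5 m³ left unused.
The 2 m³ tied up in ceramic tiles is better spent on furniture crates — total rises to 15361 (28 m³).
No other feasible combination exceeds 15361.

15361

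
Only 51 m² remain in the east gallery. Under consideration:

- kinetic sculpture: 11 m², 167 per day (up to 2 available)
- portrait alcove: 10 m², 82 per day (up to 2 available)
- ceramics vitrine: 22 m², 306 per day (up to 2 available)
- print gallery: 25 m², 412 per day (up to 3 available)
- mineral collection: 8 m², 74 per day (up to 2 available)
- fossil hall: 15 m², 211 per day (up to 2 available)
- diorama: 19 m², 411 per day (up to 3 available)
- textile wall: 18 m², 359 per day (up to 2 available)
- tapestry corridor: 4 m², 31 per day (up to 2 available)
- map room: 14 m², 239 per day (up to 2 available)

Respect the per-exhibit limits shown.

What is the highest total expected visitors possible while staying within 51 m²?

1009

The ratio heuristic lands on kinetic sculpture + 2×diorama (989) but leaves 2 m² idle.
The 30 m² tied up in kinetic sculpture and diorama is better spent on textile wall + map room — total rises to 1009 (51 m²).
No other feasible combination exceeds 1009.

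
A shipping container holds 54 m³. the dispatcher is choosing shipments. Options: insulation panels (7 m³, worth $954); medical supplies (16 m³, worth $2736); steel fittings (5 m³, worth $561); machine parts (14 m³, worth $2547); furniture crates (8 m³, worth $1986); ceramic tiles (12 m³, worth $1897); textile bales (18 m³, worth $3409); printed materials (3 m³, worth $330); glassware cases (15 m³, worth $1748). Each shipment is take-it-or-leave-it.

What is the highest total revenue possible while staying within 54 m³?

Taking the top-ratio shipments first gives machine parts + furniture crates + ceramic tiles + textile bales for 9839 (52 m³).
Dropping machine parts frees 14 m³; slotting in medical supplies (16 m³) lifts the total to 10028 at 54 m³.
The closest alternative, machine parts + furniture crates + ceramic tiles + textile bales, reaches only 9839.

10028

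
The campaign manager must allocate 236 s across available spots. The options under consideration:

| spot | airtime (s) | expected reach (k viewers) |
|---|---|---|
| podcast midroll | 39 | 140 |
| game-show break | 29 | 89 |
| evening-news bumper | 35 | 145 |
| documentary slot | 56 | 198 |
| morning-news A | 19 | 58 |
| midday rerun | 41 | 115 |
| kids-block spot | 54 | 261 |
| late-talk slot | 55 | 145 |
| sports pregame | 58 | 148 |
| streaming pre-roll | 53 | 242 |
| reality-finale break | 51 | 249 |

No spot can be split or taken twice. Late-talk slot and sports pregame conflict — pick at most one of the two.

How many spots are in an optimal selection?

5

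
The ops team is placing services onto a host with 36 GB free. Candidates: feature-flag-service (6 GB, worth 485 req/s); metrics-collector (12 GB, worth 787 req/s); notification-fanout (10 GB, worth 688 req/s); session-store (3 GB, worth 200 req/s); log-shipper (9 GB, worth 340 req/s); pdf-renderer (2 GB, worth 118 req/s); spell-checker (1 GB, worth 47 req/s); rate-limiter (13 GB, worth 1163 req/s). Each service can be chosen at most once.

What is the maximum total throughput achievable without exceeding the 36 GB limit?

2753

A density-first pass picks feature-flag-service + notification-fanout + session-store + pdf-renderer + spell-checker + rate-limiter — 2701 at 35 GB.
The 11 GB tied up in notification-fanout and spell-checker is better spent on metrics-collector — total rises to 2753 (36 GB).
Runner-up feature-flag-service + notification-fanout + session-store + pdf-renderer + spell-checker + rate-limiter tops out at 2701.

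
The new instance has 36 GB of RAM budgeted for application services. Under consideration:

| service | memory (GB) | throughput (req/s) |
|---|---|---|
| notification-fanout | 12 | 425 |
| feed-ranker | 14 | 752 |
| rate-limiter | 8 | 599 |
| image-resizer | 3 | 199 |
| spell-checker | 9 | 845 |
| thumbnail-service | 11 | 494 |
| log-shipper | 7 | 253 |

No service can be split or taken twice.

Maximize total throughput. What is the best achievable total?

Density check — spell-checker 93.89, rate-limiter 74.88, image-resizer 66.33 are the best per GB.
Taking feed-ranker + rate-limiter + image-resizer + spell-checker: 34 GB used, 2395 in throughput.

2395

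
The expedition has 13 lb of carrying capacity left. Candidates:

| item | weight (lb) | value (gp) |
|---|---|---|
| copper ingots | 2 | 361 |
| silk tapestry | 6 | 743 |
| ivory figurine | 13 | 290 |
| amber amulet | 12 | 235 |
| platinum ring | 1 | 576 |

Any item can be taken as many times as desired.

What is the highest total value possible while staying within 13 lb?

7488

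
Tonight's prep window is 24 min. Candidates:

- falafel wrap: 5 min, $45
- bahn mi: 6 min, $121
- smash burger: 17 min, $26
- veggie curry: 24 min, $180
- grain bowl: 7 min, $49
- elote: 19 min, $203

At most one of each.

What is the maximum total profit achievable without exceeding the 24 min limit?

248

Taking the top-ratio dishes first gives falafel wrap + bahn mi + grain bowl for 215 (18 min).
The 13 min tied up in bahn mi and grain bowl is better spent on elote — total rises to 248 (24 min).
Every other selection either busts 24 min or fails to beat 248.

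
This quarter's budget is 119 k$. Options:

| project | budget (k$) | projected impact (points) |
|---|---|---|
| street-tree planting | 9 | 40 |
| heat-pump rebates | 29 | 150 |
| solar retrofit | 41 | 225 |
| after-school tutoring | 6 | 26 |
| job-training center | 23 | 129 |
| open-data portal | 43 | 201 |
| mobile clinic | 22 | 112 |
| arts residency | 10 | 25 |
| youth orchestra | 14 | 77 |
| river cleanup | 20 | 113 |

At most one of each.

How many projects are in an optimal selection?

5

Optimal total is 643.
One optimal bundle: heat-pump rebates + solar retrofit + after-school tutoring + job-training center + river cleanup (119 k$).
Every optimal selection uses 5 projects.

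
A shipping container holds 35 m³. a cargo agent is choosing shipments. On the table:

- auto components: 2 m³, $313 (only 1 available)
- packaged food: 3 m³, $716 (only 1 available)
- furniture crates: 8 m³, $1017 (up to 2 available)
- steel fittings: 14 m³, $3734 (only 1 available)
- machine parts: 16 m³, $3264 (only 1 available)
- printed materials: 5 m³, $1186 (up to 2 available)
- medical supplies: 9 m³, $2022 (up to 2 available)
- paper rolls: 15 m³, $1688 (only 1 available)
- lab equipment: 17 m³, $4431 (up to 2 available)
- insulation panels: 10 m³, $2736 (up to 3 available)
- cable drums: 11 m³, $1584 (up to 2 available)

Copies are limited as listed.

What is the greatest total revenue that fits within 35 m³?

Greedy by ratio would take auto components + packaged food + 3×insulation panels: 35 m³ used, total 9237.
Dropping auto components and packaged food frees 5 m³; slotting in printed materials (5 m³) lifts the total to 9394 at 35 m³.

9394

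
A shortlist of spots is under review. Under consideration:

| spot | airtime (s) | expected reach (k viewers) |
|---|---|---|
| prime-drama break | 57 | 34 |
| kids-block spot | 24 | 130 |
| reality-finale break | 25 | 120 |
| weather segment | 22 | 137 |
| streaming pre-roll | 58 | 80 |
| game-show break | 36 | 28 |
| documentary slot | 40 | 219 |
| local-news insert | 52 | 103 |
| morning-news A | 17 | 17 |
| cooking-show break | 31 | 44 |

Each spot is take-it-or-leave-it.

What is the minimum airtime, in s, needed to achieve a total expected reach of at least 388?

Minimise s subject to total expected reach ≥ 388.
kids-block spot + weather segment + documentary slot: 486 expected reach at 86 s.
No combination under 86 s hits 388.

86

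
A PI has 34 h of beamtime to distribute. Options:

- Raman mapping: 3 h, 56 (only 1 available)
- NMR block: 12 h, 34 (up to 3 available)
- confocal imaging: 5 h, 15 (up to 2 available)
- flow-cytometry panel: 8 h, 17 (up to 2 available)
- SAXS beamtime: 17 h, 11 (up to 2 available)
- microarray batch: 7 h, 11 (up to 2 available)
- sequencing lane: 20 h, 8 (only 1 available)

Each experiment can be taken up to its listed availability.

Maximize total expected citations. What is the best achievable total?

By expected citations per h: Raman mapping 18.67, confocal imaging 3.00, NMR block 2.83 lead.
Greedy by ratio would take Raman mapping + NMR block + 2×confocal imaging + flow-cytometry panel: 33 h used, total 137.
Dropping confocal imaging and flow-cytometry panel frees 13 h; slotting in NMR block (12 h) lifts the total to 139 at 32 h.
That's the maximum — no swap from here does better than 139.

139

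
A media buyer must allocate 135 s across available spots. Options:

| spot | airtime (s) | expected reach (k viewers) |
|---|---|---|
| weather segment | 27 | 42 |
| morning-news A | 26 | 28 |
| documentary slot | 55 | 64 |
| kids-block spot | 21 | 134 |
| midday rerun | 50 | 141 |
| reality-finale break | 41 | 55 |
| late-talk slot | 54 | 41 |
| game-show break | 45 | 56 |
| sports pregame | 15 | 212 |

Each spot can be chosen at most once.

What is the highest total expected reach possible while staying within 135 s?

543

Density check — sports pregame 14.13, kids-block spot 6.38, midday rerun 2.82 are the best per s.
Filling by ratio: weather segment + kids-block spot + midday rerun + sports pregame for 529, with 22 s left unused.
Replace weather segment with game-show break: the trade gains 14 net, giving 543 at 131 s.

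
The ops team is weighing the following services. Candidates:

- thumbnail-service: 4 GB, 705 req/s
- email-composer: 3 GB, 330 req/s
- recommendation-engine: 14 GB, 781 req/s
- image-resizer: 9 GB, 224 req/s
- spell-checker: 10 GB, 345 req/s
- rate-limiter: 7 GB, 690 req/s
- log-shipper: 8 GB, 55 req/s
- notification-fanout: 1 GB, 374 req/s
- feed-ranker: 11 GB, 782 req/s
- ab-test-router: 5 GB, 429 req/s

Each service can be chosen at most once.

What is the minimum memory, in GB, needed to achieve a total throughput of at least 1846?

15

Need the lightest bundle worth ≥ 1846.
Taking thumbnail-service + email-composer + rate-limiter + notification-fanout gives 2099 (≥ 1846) for 15 GB.
Below 15 GB the best achievable stays under 1846.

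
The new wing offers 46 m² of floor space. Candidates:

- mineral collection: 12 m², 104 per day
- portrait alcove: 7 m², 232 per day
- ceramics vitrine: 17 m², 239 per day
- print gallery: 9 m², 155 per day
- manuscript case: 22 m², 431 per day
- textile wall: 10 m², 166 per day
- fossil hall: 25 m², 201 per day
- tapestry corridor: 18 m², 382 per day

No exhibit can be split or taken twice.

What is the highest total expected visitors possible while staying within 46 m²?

The ratio ordering already packs tightly: portrait alcove + print gallery + textile wall + tapestry corridor, 44 m², 935.

935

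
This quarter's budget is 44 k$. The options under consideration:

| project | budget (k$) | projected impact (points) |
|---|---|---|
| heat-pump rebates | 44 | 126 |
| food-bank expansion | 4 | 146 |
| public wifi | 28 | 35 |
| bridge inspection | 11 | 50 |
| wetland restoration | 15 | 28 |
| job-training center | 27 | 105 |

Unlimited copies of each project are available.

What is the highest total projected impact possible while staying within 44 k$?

1606

Density check — food-bank expansion 36.50, bridge inspection 4.55, job-training center 3.89 are the best per k$.
Taking 11×food-bank expansion: 44 k$ used, 1606 in projected impact.
Every other selection either busts 44 k$ or fails to beat 1606.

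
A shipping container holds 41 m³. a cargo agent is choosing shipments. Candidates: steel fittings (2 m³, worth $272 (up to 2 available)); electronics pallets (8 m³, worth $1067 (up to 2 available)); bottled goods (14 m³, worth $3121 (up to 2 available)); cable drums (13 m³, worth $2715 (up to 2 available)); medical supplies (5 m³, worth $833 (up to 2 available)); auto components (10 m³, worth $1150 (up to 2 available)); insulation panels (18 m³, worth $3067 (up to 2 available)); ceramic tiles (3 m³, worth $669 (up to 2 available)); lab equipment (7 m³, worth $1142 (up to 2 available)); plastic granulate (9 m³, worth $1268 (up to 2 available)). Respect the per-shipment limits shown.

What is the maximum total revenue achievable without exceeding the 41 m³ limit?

8957

Density check — ceramic tiles 223.00, bottled goods 222.93, cable drums 208.85, insulation panels 170.39 are the best per m³.
Greedy by ratio would take steel fittings + 2×bottled goods + medical supplies + 2×ceramic tiles: 41 m³ used, total 8685.
The 13 m³ tied up in steel fittings and medical supplies and 2×ceramic tiles is better spent on cable drums — total rises to 8957 (41 m³).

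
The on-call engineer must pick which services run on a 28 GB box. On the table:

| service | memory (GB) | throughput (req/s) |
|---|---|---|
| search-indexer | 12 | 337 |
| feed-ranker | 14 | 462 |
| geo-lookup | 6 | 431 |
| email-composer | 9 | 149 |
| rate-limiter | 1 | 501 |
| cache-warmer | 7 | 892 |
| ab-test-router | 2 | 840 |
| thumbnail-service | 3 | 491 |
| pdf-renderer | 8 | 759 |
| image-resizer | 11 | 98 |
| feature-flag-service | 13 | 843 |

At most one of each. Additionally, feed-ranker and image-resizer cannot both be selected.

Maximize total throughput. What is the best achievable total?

3914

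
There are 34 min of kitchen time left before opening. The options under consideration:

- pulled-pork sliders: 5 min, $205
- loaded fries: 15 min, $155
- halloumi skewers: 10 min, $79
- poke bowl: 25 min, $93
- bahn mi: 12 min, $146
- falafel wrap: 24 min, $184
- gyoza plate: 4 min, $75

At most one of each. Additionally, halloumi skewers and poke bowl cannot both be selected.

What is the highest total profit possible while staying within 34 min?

514

Greedy by ratio would take pulled-pork sliders + halloumi skewers + bahn mi + gyoza plate: 31 min used, total 505.
Replace bahn mi with loaded fries: the trade gains 9 net, giving 514 at 34 min.
Next best is pulled-pork sliders + loaded fries + bahn mi at 506 (32 min) — short by 8.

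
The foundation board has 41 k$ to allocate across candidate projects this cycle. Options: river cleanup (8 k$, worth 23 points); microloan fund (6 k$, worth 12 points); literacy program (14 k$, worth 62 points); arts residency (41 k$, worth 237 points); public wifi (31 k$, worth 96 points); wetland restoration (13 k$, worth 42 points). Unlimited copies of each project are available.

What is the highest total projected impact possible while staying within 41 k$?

237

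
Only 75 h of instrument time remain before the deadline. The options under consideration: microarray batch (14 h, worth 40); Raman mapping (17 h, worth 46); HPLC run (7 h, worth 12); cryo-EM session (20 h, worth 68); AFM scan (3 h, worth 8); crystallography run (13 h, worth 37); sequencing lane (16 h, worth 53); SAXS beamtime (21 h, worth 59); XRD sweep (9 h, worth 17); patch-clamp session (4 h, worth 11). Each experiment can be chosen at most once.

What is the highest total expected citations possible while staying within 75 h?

231

Filling by ratio: microarray batch + cryo-EM session + AFM scan + crystallography run + sequencing lane + patch-clamp session for 217, with 5 h left unused.
The 16 h tied up in AFM scan and crystallography run is better spent on SAXS beamtime — total rises to 231 (75 h).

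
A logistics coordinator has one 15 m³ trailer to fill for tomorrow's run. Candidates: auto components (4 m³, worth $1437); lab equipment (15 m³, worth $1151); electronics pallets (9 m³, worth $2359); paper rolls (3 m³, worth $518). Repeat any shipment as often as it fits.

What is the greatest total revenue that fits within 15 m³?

4829

Taking 3×auto components + paper rolls: 15 m³ used, 4829 in revenue.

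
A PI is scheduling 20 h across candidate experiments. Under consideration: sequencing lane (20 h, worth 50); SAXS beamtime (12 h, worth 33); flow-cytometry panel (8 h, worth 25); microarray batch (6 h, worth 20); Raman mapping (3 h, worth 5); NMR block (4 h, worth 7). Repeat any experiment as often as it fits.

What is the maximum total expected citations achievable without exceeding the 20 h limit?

65

Ranking by ratio (expected citations/h): microarray batch 3.33, flow-cytometry panel 3.12, SAXS beamtime 2.75.
The ratio heuristic lands on 3×microarray batch (60) but leaves 2 h idle.
The 6 h tied up in microarray batch is better spent on flow-cytometry panel — total rises to 65 (20 h).
No other feasible combination exceeds 65.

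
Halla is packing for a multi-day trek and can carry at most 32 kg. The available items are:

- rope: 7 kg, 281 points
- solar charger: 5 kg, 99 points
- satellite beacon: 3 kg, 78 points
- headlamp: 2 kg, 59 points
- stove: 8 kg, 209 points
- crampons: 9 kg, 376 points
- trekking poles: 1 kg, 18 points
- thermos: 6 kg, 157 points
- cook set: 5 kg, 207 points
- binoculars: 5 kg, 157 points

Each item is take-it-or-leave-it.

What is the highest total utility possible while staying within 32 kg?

Ranking by ratio (utility/kg): crampons 41.78, cook set 41.40, rope 40.14.
A density-first pass picks rope + satellite beacon + headlamp + crampons + trekking poles + cook set + binoculars — 1176 at 32 kg.
The 6 kg tied up in satellite beacon and headlamp and trekking poles is better spent on thermos — total rises to 1178 (32 kg).

1178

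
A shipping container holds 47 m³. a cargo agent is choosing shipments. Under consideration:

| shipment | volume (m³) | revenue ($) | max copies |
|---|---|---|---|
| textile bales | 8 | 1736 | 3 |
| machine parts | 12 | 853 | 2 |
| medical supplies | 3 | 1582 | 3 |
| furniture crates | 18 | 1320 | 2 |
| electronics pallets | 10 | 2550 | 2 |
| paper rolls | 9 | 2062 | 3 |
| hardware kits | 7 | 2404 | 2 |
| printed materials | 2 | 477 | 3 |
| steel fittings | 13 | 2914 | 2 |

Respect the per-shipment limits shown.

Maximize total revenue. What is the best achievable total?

Best packing: 3×medical supplies + 2×electronics pallets + 2×hardware kits + 2×printed materials — 47 m³, 15608 total.

15608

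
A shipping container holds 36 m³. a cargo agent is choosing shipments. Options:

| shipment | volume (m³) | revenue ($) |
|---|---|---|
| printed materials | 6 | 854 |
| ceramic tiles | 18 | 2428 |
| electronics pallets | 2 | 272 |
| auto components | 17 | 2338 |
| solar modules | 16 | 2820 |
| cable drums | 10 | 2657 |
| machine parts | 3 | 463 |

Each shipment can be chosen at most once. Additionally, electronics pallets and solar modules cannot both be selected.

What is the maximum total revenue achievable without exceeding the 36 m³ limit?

Taking printed materials + solar modules + cable drums + machine parts: 35 m³ used, 6794 in revenue.

6794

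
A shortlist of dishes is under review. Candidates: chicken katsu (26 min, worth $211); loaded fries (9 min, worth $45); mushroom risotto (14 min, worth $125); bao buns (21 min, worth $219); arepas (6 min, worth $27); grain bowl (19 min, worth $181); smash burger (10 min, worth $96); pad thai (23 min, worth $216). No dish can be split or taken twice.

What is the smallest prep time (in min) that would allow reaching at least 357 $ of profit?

40

Look for the lowest-prep combination reaching 357.
bao buns + grain bowl reaches 400 using 40 min.
Any bundle with less than 40 min falls short of 357.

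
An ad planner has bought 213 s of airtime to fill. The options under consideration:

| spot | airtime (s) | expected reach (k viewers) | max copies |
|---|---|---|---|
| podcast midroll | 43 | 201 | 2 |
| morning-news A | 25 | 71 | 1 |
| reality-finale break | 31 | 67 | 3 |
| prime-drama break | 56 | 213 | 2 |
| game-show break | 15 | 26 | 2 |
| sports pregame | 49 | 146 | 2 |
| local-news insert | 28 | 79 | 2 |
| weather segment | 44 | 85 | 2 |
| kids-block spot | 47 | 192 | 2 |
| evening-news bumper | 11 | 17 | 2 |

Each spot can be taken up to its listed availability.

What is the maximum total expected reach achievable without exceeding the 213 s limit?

865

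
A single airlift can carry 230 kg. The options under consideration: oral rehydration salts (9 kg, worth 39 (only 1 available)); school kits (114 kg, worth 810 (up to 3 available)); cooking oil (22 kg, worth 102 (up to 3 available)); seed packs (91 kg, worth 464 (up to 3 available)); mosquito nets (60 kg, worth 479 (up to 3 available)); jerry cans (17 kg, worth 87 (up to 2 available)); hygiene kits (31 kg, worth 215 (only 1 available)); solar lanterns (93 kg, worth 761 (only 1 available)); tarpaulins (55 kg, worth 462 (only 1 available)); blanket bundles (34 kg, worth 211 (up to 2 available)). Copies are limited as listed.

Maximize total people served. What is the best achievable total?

1806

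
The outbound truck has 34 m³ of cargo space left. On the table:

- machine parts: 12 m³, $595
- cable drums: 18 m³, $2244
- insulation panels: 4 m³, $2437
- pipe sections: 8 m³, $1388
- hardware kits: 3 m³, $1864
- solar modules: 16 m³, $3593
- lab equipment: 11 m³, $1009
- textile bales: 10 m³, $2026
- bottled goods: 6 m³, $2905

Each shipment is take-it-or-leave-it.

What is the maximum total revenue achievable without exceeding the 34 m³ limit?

10799

By revenue per m³: hardware kits 621.33, insulation panels 609.25, bottled goods 484.17 lead.
The ratio ordering already packs tightly: insulation panels + hardware kits + solar modules + bottled goods, 29 m³, 10799.
No other feasible combination exceeds 10799.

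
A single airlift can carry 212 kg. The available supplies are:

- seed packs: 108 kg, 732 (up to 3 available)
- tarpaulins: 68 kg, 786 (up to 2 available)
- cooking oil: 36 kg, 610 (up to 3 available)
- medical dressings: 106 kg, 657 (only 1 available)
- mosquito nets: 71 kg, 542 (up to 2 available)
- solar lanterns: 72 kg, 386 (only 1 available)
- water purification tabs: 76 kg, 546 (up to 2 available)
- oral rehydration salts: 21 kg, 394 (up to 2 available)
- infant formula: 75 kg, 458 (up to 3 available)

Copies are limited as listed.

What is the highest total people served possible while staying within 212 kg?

3010

A density-first pass picks 3×cooking oil + 2×oral rehydration salts — 2618 at 150 kg.
The 21 kg tied up in oral rehydration salts is better spent on tarpaulins — total rises to 3010 (197 kg).
Every other selection either busts 212 kg or exceeds an availability limit or fails to beat 3010.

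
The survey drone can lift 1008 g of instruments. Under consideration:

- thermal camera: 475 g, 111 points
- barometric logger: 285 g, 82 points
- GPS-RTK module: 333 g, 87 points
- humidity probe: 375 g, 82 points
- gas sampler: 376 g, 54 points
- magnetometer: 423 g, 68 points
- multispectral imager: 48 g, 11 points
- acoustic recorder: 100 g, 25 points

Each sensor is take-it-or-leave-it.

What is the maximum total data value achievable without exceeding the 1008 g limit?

251

A density-first pass picks barometric logger + GPS-RTK module + multispectral imager + acoustic recorder — 205 at 766 g.
The 148 g tied up in multispectral imager and acoustic recorder is better spent on humidity probe — total rises to 251 (993 g).
Runner-up thermal camera + GPS-RTK module + multispectral imager + acoustic recorder tops out at 234.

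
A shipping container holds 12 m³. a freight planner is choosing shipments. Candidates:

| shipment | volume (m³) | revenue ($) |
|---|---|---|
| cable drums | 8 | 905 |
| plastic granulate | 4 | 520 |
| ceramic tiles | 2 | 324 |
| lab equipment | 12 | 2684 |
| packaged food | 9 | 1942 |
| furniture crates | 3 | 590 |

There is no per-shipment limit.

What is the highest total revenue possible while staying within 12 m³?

2684

Best packing: lab equipment — 12 m³, 2684 total.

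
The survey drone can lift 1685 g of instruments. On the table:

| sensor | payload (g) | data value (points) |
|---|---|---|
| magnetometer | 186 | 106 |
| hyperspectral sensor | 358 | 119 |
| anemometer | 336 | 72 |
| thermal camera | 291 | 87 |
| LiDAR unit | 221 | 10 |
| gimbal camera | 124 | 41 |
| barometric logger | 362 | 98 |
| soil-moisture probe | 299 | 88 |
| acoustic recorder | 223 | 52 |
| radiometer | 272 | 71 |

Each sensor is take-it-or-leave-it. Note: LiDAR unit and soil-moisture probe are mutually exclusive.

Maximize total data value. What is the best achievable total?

By data value per g: magnetometer 0.57, hyperspectral sensor 0.33, gimbal camera 0.33, thermal camera 0.30 lead.
Taking magnetometer + hyperspectral sensor + thermal camera + gimbal camera + barometric logger + soil-moisture probe: 1620 g used, 539 in data value.
Nothing else feasible within 1685 g beats 539.

539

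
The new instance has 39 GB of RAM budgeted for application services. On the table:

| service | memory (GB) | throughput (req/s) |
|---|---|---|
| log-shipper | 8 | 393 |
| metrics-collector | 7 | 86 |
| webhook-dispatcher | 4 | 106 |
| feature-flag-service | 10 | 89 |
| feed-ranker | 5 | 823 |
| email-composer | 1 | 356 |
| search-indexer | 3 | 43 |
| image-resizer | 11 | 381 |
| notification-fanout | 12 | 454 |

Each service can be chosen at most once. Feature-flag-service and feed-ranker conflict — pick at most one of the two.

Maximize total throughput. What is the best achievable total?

Log-shipper + feed-ranker + email-composer + image-resizer + notification-fanout uses 37 of the 39 GB and totals 2407.

2407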